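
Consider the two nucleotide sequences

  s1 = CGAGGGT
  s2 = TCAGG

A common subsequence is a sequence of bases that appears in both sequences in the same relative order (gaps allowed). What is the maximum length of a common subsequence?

Let dp[i][j] be the LCS length of the first i bases of s1 and the first j bases of s2. dp[i][j] = dp[i-1][j-1]+1 when the i-th and j-th bases match, else max(dp[i-1][j], dp[i][j-1]).
    ·  T  C  A  G  G
 ·  0  0  0  0  0  0
 C  0  0  1  1  1  1
 G  0  0  1  1  2  2
 A  0  0  1  2  2  2
 G  0  0  1  2  3  3
 G  0  0  1  2  3  4
 G  0  0  1  2  3  4
 T  0  1  1  2  3  4
dp[7][5] = 4. One LCS (by backtracking along matches): CAGG.

4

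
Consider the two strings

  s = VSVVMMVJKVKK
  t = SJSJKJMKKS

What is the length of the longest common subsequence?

Taking S (s #2, t #3) → J (s #8, t #4) → K (s #9, t #5) → K (s #11, t #8) → K (s #12, t #9) gives a common subsequence of length 5. dp[12][10] = 5 confirms this is the maximum.

5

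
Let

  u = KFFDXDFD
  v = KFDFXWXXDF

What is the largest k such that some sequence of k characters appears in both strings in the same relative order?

Taking K at u[1]=v[1], then F at u[2]=v[2], then F at u[3]=v[4], then X at u[5]=v[8], then D at u[6]=v[9], then F at u[7]=v[10] gives a common subsequence of length 6. dp[8][10] = 6 confirms this is the maximum.

6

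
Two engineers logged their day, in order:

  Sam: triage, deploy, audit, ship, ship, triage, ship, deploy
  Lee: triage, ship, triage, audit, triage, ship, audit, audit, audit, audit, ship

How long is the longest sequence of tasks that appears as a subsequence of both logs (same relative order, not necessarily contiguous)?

4

Taking triage at Sam[1]=Lee[3] → audit at Sam[3]=Lee[4] → ship at Sam[4]=Lee[6] → ship at Sam[7]=Lee[11] gives a common subsequence of length 4. The LCS DP gives dp[8][11] = 4, so this is optimal.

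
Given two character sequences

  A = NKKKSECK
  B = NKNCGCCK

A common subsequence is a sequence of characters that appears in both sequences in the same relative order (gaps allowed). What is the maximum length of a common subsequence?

4

Let dp[i][j] be the LCS length of the first i characters of A and the first j characters of B. dp[i][j] = dp[i-1][j-1]+1 when the i-th and j-th characters match, else max(dp[i-1][j], dp[i][j-1]).
    ·  N  K  N  C  G  C  C  K
 ·  0  0  0  0  0  0  0  0  0
 N  0  1  1  1  1  1  1  1  1
 K  0  1  2  2  2  2  2  2  2
 K  0  1  2  2  2  2  2  2  3
 K  0  1  2  2  2  2  2  2  3
 S  0  1  2  2  2  2  2  2  3
 E  0  1  2  2  2  2  2  2  3
 C  0  1  2  2  3  3  3  3  3
 K  0  1  2  2  3  3  3  3  4
dp[8][8] = 4. One LCS (by backtracking along matches): NKCK.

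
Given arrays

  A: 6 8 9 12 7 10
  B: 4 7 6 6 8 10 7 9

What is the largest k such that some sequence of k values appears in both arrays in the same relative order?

Taking 6 (A #1, B #4) → 8 (A #2, B #5) → 9 (A #3, B #8) gives a common subsequence of length 3. dp[6][8] = 3 confirms this is the maximum.

3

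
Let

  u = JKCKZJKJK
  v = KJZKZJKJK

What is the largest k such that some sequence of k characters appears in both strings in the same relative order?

Pick J [1,2]; then K [4,4]; then Z [5,5]; then J [6,6]; then K [7,7]; then J [8,8]; then K [9,9]; all 7 characters appear in both, in order, and the DP table's final entry dp[9][9] is also 7, so no common subsequence is longer.

7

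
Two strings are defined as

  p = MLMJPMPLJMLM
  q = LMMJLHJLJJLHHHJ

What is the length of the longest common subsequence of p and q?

Match M (p #1, q #3); then L (p #2, q #5); then J (p #4, q #7); then L (p #8, q #8); then J (p #9, q #10); then L (p #11, q #11) — 6 characters in the same relative order in both. The LCS DP gives dp[12][15] = 6, so this is optimal.

6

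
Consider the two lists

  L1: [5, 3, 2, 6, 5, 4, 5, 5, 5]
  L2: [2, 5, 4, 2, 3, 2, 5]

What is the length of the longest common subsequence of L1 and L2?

4

Let dp[i][j] be the LCS length of the first i values of L1 and the first j values of L2. dp[i][j] = dp[i-1][j-1]+1 when the i-th and j-th values match, else max(dp[i-1][j], dp[i][j-1]).
    ·  2  5  4  2  3  2  5
 ·  0  0  0  0  0  0  0  0
 5  0  0  1  1  1  1  1  1
 3  0  0  1  1  1  2  2  2
 2  0  1  1  1  2  2  3  3
 6  0  1  1  1  2  2  3  3
 5  0  1  2  2  2  2  3  4
 4  0  1  2  3  3  3  3  4
 5  0  1  2  3  3  3  3  4
 5  0  1  2  3  3  3  3  4
 5  0  1  2  3  3  3  3  4
dp[9][7] = 4. One LCS (by backtracking along matches): 5, 3, 2, 5.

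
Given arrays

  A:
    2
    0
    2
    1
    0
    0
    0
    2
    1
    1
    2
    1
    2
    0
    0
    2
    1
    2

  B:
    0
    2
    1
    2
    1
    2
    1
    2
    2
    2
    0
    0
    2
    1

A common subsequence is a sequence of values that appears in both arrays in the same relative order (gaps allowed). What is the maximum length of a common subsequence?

12

Taking 0 [2,1], 2 [3,2], 1 [4,3], 2 [8,4], 1 [9,5], 1 [10,7], 2 [11,9], 2 [13,10], 0 [14,11], 0 [15,12], 2 [16,13], 1 [17,14] gives a common subsequence of length 12. The LCS DP gives dp[18][14] = 12, so this is optimal.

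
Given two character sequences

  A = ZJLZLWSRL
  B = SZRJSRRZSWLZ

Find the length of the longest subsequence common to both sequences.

Taking Z at A[1]=B[2], then J at A[2]=B[4], then Z at A[4]=B[8], then W at A[6]=B[10], then L at A[9]=B[11] gives a common subsequence of length 5. Since dp[9][12] = 5, nothing longer is possible.

5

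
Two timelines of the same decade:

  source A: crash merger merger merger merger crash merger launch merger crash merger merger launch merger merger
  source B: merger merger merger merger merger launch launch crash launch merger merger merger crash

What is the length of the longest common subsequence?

Pick merger at source A[2]=source B[1] → merger at source A[3]=source B[2] → merger at source A[4]=source B[3] → merger at source A[5]=source B[4] → merger at source A[7]=source B[5] → launch at source A[8]=source B[7] → crash at source A[10]=source B[8] → merger at source A[11]=source B[10] → merger at source A[12]=source B[11] → merger at source A[14]=source B[12]; all 10 events appear in both, in order. dp[15][13] = 10 confirms this is the maximum.

10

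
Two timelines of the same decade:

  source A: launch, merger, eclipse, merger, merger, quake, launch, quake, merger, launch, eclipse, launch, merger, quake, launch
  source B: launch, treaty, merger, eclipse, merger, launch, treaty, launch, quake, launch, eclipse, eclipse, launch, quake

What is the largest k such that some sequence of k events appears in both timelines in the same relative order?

Match launch (source A #1, source B #1), then merger (source A #2, source B #3), then eclipse (source A #3, source B #4), then merger (source A #4, source B #5), then launch (source A #7, source B #8), then quake (source A #8, source B #9), then launch (source A #10, source B #10), then eclipse (source A #11, source B #12), then launch (source A #12, source B #13), then quake (source A #14, source B #14) — 10 events in the same relative order in both. Since dp[15][14] = 10, nothing longer is possible.

10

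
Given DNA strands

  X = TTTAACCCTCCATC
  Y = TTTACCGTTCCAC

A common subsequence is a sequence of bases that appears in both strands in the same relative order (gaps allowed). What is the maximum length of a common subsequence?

11

Taking T [1,1] → T [2,2] → T [3,3] → A [5,4] → C [6,5] → C [7,6] → T [9,9] → C [10,10] → C [11,11] → A [12,12] → C [14,13] gives a common subsequence of length 11. Since dp[14][13] = 11, nothing longer is possible.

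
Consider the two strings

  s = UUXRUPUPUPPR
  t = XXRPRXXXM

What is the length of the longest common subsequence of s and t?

4

Let dp[i][j] be the LCS length of the first i characters of s and the first j characters of t. dp[i][j] = dp[i-1][j-1]+1 when the i-th and j-th characters match, else max(dp[i-1][j], dp[i][j-1]).
    ·  X  X  R  P  R  X  X  X  M
 ·  0  0  0  0  0  0  0  0  0  0
 U  0  0  0  0  0  0  0  0  0  0
 U  0  0  0  0  0  0  0  0  0  0
 X  0  1  1  1  1  1  1  1  1  1
 R  0  1  1  2  2  2  2  2  2  2
 U  0  1  1  2  2  2  2  2  2  2
 P  0  1  1  2  3  3  3  3  3  3
 U  0  1  1  2  3  3  3  3  3  3
 P  0  1  1  2  3  3  3  3  3  3
 U  0  1  1  2  3  3  3  3  3  3
 P  0  1  1  2  3  3  3  3  3  3
 P  0  1  1  2  3  3  3  3  3  3
 R  0  1  1  2  3  4  4  4  4  4
dp[12][9] = 4. One LCS (by backtracking along matches): XRPR.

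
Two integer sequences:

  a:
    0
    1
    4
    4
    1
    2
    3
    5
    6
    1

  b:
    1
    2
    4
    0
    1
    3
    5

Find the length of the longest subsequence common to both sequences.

5

Pick 1 [2,1] → 4 [3,3] → 1 [5,5] → 3 [7,6] → 5 [8,7]; all 5 values appear in both, in order. Since dp[10][7] = 5, nothing longer is possible.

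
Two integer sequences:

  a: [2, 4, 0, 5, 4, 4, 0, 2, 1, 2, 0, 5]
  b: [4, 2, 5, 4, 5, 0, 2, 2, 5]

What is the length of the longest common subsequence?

Let dp[i][j] be the LCS length of the first i values of a and the first j values of b. dp[i][j] = dp[i-1][j-1]+1 when the i-th and j-th values match, else max(dp[i-1][j], dp[i][j-1]).
    ·  4  2  5  4  5  0  2  2  5
 ·  0  0  0  0  0  0  0  0  0  0
 2  0  0  1  1  1  1  1  1  1  1
 4  0  1  1  1  2  2  2  2  2  2
 0  0  1  1  1  2  2  3  3  3  3
 5  0  1  1  2  2  3  3  3  3  4
 4  0  1  1  2  3  3  3  3  3  4
 4  0  1  1  2  3  3  3  3  3  4
 0  0  1  1  2  3  3  4  4  4  4
 2  0  1  2  2  3  3  4  5  5  5
 1  0  1  2  2  3  3  4  5  5  5
 2  0  1  2  2  3  3  4  5  6  6
 0  0  1  2  2  3  3  4  5  6  6
 5  0  1  2  3  3  4  4  5  6  7
dp[12][9] = 7. One LCS (by backtracking along matches): 2, 4, 5, 0, 2, 2, 5.

7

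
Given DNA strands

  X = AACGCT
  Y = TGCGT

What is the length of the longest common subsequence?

3

One common subsequence of length 3: C (X #3, Y #3), then G (X #4, Y #4), then T (X #6, Y #5). Since dp[6][5] = 3, nothing longer is possible.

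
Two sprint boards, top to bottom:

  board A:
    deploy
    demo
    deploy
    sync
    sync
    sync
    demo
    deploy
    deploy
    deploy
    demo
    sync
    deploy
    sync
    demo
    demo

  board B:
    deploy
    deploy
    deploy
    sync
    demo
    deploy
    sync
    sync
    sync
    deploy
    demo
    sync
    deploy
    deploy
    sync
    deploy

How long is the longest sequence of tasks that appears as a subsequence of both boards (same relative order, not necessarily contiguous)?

Pick deploy at board A[1]=board B[3], demo at board A[2]=board B[5], deploy at board A[3]=board B[6], sync at board A[4]=board B[7], sync at board A[5]=board B[8], sync at board A[6]=board B[9], demo at board A[7]=board B[11], deploy at board A[9]=board B[13], deploy at board A[10]=board B[14], sync at board A[12]=board B[15], deploy at board A[13]=board B[16]; all 11 tasks appear in both, in order, and the DP table's final entry dp[16][16] is also 11, so no common subsequence is longer.

11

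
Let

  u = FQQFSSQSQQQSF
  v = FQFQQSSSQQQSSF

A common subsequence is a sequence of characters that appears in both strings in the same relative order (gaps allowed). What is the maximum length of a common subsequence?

Match F [1,3] → Q [2,4] → Q [3,5] → S [5,6] → S [6,7] → S [8,8] → Q [9,9] → Q [10,10] → Q [11,11] → S [12,13] → F [13,14] — 11 characters in the same relative order in both. Since dp[13][14] = 11, nothing longer is possible.

11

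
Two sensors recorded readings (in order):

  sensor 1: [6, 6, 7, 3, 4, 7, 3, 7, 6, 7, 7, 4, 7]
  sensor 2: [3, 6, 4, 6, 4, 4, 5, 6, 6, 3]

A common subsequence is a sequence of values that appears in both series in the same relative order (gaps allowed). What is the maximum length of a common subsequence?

Let dp[i][j] be the LCS length of the first i values of sensor 1 and the first j values of sensor 2. dp[i][j] = dp[i-1][j-1]+1 when the i-th and j-th values match, else max(dp[i-1][j], dp[i][j-1]).
    ·  3  6  4  6  4  4  5  6  6  3
 ·  0  0  0  0  0  0  0  0  0  0  0
 6  0  0  1  1  1  1  1  1  1  1  1
 6  0  0  1  1  2  2  2  2  2  2  2
 7  0  0  1  1  2  2  2  2  2  2  2
 3  0  1  1  1  2  2  2  2  2  2  3
 4  0  1  1  2  2  3  3  3  3  3  3
 7  0  1  1  2  2  3  3  3  3  3  3
 3  0  1  1  2  2  3  3  3  3  3  4
 7  0  1  1  2  2  3  3  3  3  3  4
 6  0  1  2  2  3  3  3  3  4  4  4
 7  0  1  2  2  3  3  3  3  4  4  4
 7  0  1  2  2  3  3  3  3  4  4  4
 4  0  1  2  3  3  4  4  4  4  4  4
 7  0  1  2  3  3  4  4  4  4  4  4
dp[13][10] = 4. One LCS (by backtracking along matches): 6, 6, 4, 3.

4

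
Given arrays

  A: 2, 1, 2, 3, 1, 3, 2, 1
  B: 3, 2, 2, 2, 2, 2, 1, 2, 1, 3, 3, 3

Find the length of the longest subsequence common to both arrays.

5

Match 2 (A #1, B #6), 1 (A #2, B #7), 2 (A #3, B #8), 3 (A #4, B #11), 3 (A #6, B #12) — 5 values in the same relative order in both. dp[8][12] = 5 confirms this is the maximum.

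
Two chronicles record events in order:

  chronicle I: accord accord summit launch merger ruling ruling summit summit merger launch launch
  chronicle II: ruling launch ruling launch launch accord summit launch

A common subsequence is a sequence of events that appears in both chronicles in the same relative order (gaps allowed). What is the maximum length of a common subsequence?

4

Taking launch (chronicle I #4, chronicle II #2) → ruling (chronicle I #6, chronicle II #3) → summit (chronicle I #9, chronicle II #7) → launch (chronicle I #12, chronicle II #8) gives a common subsequence of length 4. The LCS DP gives dp[12][8] = 4, so this is optimal.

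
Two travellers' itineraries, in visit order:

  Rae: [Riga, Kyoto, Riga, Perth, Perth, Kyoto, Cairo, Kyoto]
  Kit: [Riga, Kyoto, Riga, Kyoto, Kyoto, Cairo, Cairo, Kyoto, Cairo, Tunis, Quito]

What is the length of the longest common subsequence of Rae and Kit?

One common subsequence of length 6: Riga [1,1], then Kyoto [2,2], then Riga [3,3], then Kyoto [6,5], then Cairo [7,7], then Kyoto [8,8]. dp[8][11] = 6 confirms this is the maximum.

6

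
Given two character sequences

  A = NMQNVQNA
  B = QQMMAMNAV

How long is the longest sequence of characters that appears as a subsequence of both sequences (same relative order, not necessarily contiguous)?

Let dp[i][j] be the LCS length of the first i characters of A and the first j characters of B. dp[i][j] = dp[i-1][j-1]+1 when the i-th and j-th characters match, else max(dp[i-1][j], dp[i][j-1]).
    ·  Q  Q  M  M  A  M  N  A  V
 ·  0  0  0  0  0  0  0  0  0  0
 N  0  0  0  0  0  0  0  1  1  1
 M  0  0  0  1  1  1  1  1  1  1
 Q  0  1  1  1  1  1  1  1  1  1
 N  0  1  1  1  1  1  1  2  2  2
 V  0  1  1  1  1  1  1  2  2  3
 Q  0  1  2  2  2  2  2  2  2  3
 N  0  1  2  2  2  2  2  3  3  3
 A  0  1  2  2  2  3  3  3  4  4
dp[8][9] = 4. One LCS (by backtracking along matches): QQNA.

4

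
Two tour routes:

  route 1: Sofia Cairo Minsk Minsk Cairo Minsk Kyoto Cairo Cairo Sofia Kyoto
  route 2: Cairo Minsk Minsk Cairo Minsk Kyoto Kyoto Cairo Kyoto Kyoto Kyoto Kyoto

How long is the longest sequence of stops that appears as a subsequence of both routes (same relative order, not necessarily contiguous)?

8

Pick Cairo [2,1], Minsk [3,2], Minsk [4,3], Cairo [5,4], Minsk [6,5], Kyoto [7,7], Cairo [8,8], Kyoto [11,12]; all 8 stops appear in both, in order, and the DP table's final entry dp[11][12] is also 8, so no common subsequence is longer.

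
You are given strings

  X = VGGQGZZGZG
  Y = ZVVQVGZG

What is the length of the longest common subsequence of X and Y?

5

Match V (X #1, Y #3); then Q (X #4, Y #4); then G (X #8, Y #6); then Z (X #9, Y #7); then G (X #10, Y #8) — 5 characters in the same relative order in both. Since dp[10][8] = 5, nothing longer is possible.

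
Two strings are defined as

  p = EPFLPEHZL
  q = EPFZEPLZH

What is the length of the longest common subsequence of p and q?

Let dp[i][j] be the LCS length of the first i characters of p and the first j characters of q. dp[i][j] = dp[i-1][j-1]+1 when the i-th and j-th characters match, else max(dp[i-1][j], dp[i][j-1]).
    ·  E  P  F  Z  E  P  L  Z  H
 ·  0  0  0  0  0  0  0  0  0  0
 E  0  1  1  1  1  1  1  1  1  1
 P  0  1  2  2  2  2  2  2  2  2
 F  0  1  2  3  3  3  3  3  3  3
 L  0  1  2  3  3  3  3  4  4  4
 P  0  1  2  3  3  3  4  4  4  4
 E  0  1  2  3  3  4  4  4  4  4
 H  0  1  2  3  3  4  4  4  4  5
 Z  0  1  2  3  4  4  4  4  5  5
 L  0  1  2  3  4  4  4  5  5  5
dp[9][9] = 5. One LCS (by backtracking along matches): EPFLH.

5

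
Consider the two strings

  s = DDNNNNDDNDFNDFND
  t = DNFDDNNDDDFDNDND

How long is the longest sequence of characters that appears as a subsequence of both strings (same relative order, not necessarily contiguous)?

12

Match D at s[1]=t[4] → D at s[2]=t[5] → N at s[5]=t[6] → N at s[6]=t[7] → D at s[7]=t[8] → D at s[8]=t[9] → D at s[10]=t[10] → F at s[11]=t[11] → N at s[12]=t[13] → D at s[13]=t[14] → N at s[15]=t[15] → D at s[16]=t[16] — 12 characters in the same relative order in both. The LCS DP gives dp[16][16] = 12, so this is optimal.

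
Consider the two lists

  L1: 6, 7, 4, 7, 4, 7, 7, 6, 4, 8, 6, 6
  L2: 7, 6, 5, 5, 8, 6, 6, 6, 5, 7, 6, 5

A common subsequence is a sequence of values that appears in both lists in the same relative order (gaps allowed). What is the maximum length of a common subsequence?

Match 7 [7,1], then 6 [8,2], then 8 [10,5], then 6 [11,8], then 6 [12,11] — 5 values in the same relative order in both. Since dp[12][12] = 5, nothing longer is possible.

5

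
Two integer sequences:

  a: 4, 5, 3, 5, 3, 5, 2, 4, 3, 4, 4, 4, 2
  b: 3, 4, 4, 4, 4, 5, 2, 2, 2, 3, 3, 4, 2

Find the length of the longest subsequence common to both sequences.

Taking 4 (a #1, b #5); then 5 (a #2, b #6); then 3 (a #5, b #10); then 3 (a #9, b #11); then 4 (a #12, b #12); then 2 (a #13, b #13) gives a common subsequence of length 6. The LCS DP gives dp[13][13] = 6, so this is optimal.

6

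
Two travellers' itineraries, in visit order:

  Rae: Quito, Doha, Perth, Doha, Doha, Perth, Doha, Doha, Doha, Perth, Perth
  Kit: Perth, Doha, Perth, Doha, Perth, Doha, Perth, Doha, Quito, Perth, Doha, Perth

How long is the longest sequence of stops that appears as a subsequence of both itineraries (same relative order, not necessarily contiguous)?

One common subsequence of length 8: Doha (Rae #2, Kit #2), then Perth (Rae #3, Kit #3), then Doha (Rae #4, Kit #4), then Doha (Rae #5, Kit #6), then Perth (Rae #6, Kit #7), then Doha (Rae #7, Kit #8), then Doha (Rae #9, Kit #11), then Perth (Rae #11, Kit #12). Since dp[11][12] = 8, nothing longer is possible.

8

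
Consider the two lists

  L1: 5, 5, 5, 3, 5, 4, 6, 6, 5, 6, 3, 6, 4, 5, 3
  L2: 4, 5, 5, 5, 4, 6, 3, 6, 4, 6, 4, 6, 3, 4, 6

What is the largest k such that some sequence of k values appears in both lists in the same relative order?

9

Match 5 at L1[1]=L2[2] → 5 at L1[2]=L2[3] → 5 at L1[3]=L2[4] → 3 at L1[4]=L2[7] → 4 at L1[6]=L2[9] → 6 at L1[7]=L2[10] → 6 at L1[10]=L2[12] → 3 at L1[11]=L2[13] → 6 at L1[12]=L2[15] — 9 values in the same relative order in both. dp[15][15] = 9 confirms this is the maximum.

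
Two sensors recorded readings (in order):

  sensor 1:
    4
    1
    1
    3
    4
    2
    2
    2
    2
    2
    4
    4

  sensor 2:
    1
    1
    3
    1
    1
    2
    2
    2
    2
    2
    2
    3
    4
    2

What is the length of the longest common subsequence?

Pick 1 [2,1], 1 [3,2], 3 [4,3], 2 [6,7], 2 [7,8], 2 [8,9], 2 [9,10], 2 [10,11], 4 [11,13]; all 9 values appear in both, in order, and the DP table's final entry dp[12][14] is also 9, so no common subsequence is longer.

9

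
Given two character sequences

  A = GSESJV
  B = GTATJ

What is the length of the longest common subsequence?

Match G at A[1]=B[1], J at A[5]=B[5] — 2 characters in the same relative order in both, and the DP table's final entry dp[6][5] is also 2, so no common subsequence is longer.

2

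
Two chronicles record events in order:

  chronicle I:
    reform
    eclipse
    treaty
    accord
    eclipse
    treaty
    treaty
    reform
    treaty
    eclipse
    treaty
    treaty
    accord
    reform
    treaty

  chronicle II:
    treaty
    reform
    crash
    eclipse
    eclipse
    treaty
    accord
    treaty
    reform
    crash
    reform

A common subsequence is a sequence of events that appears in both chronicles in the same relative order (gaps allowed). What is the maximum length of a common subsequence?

One common subsequence of length 7: reform (chronicle I #1, chronicle II #2); then eclipse (chronicle I #2, chronicle II #5); then treaty (chronicle I #3, chronicle II #6); then accord (chronicle I #4, chronicle II #7); then treaty (chronicle I #7, chronicle II #8); then reform (chronicle I #8, chronicle II #9); then reform (chronicle I #14, chronicle II #11). Since dp[15][11] = 7, nothing longer is possible.

7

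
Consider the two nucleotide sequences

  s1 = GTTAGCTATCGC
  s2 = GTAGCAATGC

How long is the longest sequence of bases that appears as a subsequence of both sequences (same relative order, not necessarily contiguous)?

9

Match G [1,1] → T [3,2] → A [4,3] → G [5,4] → C [6,5] → A [8,7] → T [9,8] → G [11,9] → C [12,10] — 9 bases in the same relative order in both. dp[12][10] = 9 confirms this is the maximum.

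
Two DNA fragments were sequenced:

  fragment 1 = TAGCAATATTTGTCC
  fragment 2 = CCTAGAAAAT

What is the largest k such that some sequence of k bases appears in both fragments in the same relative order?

7

Let dp[i][j] be the LCS length of the first i bases of fragment 1 and the first j bases of fragment 2. dp[i][j] = dp[i-1][j-1]+1 when the i-th and j-th bases match, else max(dp[i-1][j], dp[i][j-1]).
    ·  C  C  T  A  G  A  A  A  A  T
 ·  0  0  0  0  0  0  0  0  0  0  0
 T  0  0  0  1  1  1  1  1  1  1  1
 A  0  0  0  1  2  2  2  2  2  2  2
 G  0  0  0  1  2  3  3  3  3  3  3
 C  0  1  1  1  2  3  3  3  3  3  3
 A  0  1  1  1  2  3  4  4  4  4  4
 A  0  1  1  1  2  3  4  5  5  5  5
 T  0  1  1  2  2  3  4  5  5  5  6
 A  0  1  1  2  3  3  4  5  6  6  6
 T  0  1  1  2  3  3  4  5  6  6  7
 T  0  1  1  2  3  3  4  5  6  6  7
 T  0  1  1  2  3  3  4  5  6  6  7
 G  0  1  1  2  3  4  4  5  6  6  7
 T  0  1  1  2  3  4  4  5  6  6  7
 C  0  1  2  2  3  4  4  5  6  6  7
 C  0  1  2  2  3  4  4  5  6  6  7
dp[15][10] = 7. One LCS (by backtracking along matches): TAGAAAT.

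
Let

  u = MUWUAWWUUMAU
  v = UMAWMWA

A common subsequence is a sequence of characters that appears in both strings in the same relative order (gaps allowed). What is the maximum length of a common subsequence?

5

Match M at u[1]=v[2]; then A at u[5]=v[3]; then W at u[6]=v[4]; then W at u[7]=v[6]; then A at u[11]=v[7] — 5 characters in the same relative order in both. Since dp[12][7] = 5, nothing longer is possible.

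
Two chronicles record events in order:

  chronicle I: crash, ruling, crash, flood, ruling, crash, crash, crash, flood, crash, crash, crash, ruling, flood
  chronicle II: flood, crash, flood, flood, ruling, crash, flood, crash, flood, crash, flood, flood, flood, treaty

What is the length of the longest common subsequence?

8

One common subsequence of length 8: crash (chronicle I #1, chronicle II #2); then ruling (chronicle I #2, chronicle II #5); then crash (chronicle I #3, chronicle II #6); then flood (chronicle I #4, chronicle II #7); then crash (chronicle I #6, chronicle II #8); then crash (chronicle I #7, chronicle II #10); then flood (chronicle I #9, chronicle II #12); then flood (chronicle I #14, chronicle II #13), and the DP table's final entry dp[14][14] is also 8, so no common subsequence is longer.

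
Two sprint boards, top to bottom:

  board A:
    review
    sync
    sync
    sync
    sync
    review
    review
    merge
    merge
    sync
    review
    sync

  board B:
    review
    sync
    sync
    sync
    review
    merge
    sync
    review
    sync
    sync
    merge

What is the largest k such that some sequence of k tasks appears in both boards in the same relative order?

9

One common subsequence of length 9: review [1,1] → sync [3,2] → sync [4,3] → sync [5,4] → review [7,5] → merge [9,6] → sync [10,7] → review [11,8] → sync [12,10]. The LCS DP gives dp[12][11] = 9, so this is optimal.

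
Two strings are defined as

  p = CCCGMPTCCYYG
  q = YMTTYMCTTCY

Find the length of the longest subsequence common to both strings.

5

Pick M (p #5, q #2) → T (p #7, q #4) → C (p #8, q #7) → C (p #9, q #10) → Y (p #11, q #11); all 5 characters appear in both, in order. dp[12][11] = 5 confirms this is the maximum.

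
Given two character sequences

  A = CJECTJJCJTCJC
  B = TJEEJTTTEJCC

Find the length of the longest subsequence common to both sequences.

6

One common subsequence of length 6: J at A[2]=B[2] → E at A[3]=B[4] → T at A[5]=B[8] → J at A[9]=B[10] → C at A[11]=B[11] → C at A[13]=B[12]. The LCS DP gives dp[13][12] = 6, so this is optimal.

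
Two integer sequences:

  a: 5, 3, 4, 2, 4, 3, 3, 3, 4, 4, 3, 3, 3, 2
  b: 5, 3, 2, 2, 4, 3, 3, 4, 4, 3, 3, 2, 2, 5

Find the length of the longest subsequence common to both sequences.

11

Pick 5 (a #1, b #1), then 3 (a #2, b #2), then 2 (a #4, b #4), then 4 (a #5, b #5), then 3 (a #7, b #6), then 3 (a #8, b #7), then 4 (a #9, b #8), then 4 (a #10, b #9), then 3 (a #11, b #10), then 3 (a #12, b #11), then 2 (a #14, b #13); all 11 values appear in both, in order. The LCS DP gives dp[14][14] = 11, so this is optimal.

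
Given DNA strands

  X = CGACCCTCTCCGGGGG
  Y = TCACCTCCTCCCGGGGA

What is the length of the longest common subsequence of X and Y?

13

Pick C [1,2], then A [3,3], then C [4,5], then C [5,7], then C [6,8], then T [7,9], then C [8,10], then C [10,11], then C [11,12], then G [12,13], then G [13,14], then G [14,15], then G [15,16]; all 13 bases appear in both, in order. dp[16][17] = 13 confirms this is the maximum.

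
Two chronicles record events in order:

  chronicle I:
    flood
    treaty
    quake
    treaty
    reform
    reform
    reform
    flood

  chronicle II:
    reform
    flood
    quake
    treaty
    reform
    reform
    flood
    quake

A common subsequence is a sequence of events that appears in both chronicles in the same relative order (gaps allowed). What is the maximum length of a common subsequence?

Pick flood [1,2], then quake [3,3], then treaty [4,4], then reform [6,5], then reform [7,6], then flood [8,7]; all 6 events appear in both, in order. The LCS DP gives dp[8][8] = 6, so this is optimal.

6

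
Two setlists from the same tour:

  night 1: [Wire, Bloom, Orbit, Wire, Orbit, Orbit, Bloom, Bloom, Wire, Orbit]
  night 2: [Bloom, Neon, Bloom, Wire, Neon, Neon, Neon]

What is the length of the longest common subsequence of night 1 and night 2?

3

Match Bloom at night 1[2]=night 2[1] → Bloom at night 1[8]=night 2[3] → Wire at night 1[9]=night 2[4] — 3 songs in the same relative order in both. dp[10][7] = 3 confirms this is the maximum.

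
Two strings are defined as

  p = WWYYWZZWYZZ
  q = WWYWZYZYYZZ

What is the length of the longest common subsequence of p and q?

9

One common subsequence of length 9: W [1,1], then W [2,2], then Y [4,3], then W [5,4], then Z [6,5], then Z [7,7], then Y [9,9], then Z [10,10], then Z [11,11]. Since dp[11][11] = 9, nothing longer is possible.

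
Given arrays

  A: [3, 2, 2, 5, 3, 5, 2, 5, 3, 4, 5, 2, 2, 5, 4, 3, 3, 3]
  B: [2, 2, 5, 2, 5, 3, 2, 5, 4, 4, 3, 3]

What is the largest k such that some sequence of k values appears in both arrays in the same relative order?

11

Match 2 [2,1], then 2 [3,2], then 5 [6,3], then 2 [7,4], then 5 [8,5], then 3 [9,6], then 2 [13,7], then 5 [14,8], then 4 [15,10], then 3 [17,11], then 3 [18,12] — 11 values in the same relative order in both. Since dp[18][12] = 11, nothing longer is possible.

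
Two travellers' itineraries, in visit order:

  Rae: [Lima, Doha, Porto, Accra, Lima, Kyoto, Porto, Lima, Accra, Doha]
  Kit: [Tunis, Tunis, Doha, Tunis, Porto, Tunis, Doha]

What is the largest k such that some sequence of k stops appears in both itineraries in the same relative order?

Match Doha [2,3], then Porto [3,5], then Doha [10,7] — 3 stops in the same relative order in both. The LCS DP gives dp[10][7] = 3, so this is optimal.

3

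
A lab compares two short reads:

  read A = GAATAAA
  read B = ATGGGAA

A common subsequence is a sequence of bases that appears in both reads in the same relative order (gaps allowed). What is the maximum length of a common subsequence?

One common subsequence of length 4: A (read A #3, read B #1); then T (read A #4, read B #2); then A (read A #6, read B #6); then A (read A #7, read B #7). The LCS DP gives dp[7][7] = 4, so this is optimal.

4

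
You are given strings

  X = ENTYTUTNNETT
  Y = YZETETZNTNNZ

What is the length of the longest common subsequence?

6

Let dp[i][j] be the LCS length of the first i characters of X and the first j characters of Y. dp[i][j] = dp[i-1][j-1]+1 when the i-th and j-th characters match, else max(dp[i-1][j], dp[i][j-1]).
    ·  Y  Z  E  T  E  T  Z  N  T  N  N  Z
 ·  0  0  0  0  0  0  0  0  0  0  0  0  0
 E  0  0  0  1  1  1  1  1  1  1  1  1  1
 N  0  0  0  1  1  1  1  1  2  2  2  2  2
 T  0  0  0  1  2  2  2  2  2  3  3  3  3
 Y  0  1  1  1  2  2  2  2  2  3  3  3  3
 T  0  1  1  1  2  2  3  3  3  3  3  3  3
 U  0  1  1  1  2  2  3  3  3  3  3  3  3
 T  0  1  1  1  2  2  3  3  3  4  4  4  4
 N  0  1  1  1  2  2  3  3  4  4  5  5  5
 N  0  1  1  1  2  2  3  3  4  4  5  6  6
 E  0  1  1  2  2  3  3  3  4  4  5  6  6
 T  0  1  1  2  3  3  4  4  4  5  5  6  6
 T  0  1  1  2  3  3  4  4  4  5  5  6  6
dp[12][12] = 6. One LCS (by backtracking along matches): ETTTNN.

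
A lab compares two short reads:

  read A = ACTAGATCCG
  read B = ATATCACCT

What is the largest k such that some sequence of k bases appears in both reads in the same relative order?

Taking A (read A #1, read B #1), then T (read A #3, read B #2), then A (read A #4, read B #3), then A (read A #6, read B #6), then C (read A #8, read B #7), then C (read A #9, read B #8) gives a common subsequence of length 6. dp[10][9] = 6 confirms this is the maximum.

6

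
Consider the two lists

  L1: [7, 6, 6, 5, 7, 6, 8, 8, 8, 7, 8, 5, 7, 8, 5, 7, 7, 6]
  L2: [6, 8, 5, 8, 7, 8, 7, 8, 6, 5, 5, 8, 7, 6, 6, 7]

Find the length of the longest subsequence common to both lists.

Taking 6 (L1 #2, L2 #1) → 5 (L1 #4, L2 #3) → 7 (L1 #5, L2 #5) → 8 (L1 #9, L2 #6) → 7 (L1 #10, L2 #7) → 8 (L1 #11, L2 #8) → 5 (L1 #12, L2 #11) → 8 (L1 #14, L2 #12) → 7 (L1 #16, L2 #13) → 7 (L1 #17, L2 #16) gives a common subsequence of length 10, and the DP table's final entry dp[18][16] is also 10, so no common subsequence is longer.

10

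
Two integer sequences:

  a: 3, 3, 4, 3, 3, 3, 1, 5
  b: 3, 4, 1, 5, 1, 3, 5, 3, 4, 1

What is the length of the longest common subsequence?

Taking 3 (a #2, b #1) → 4 (a #3, b #2) → 3 (a #4, b #6) → 3 (a #5, b #8) → 1 (a #7, b #10) gives a common subsequence of length 5. Since dp[8][10] = 5, nothing longer is possible.

5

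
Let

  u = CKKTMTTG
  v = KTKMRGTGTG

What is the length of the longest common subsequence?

One common subsequence of length 6: K at u[2]=v[1], then K at u[3]=v[3], then M at u[5]=v[4], then T at u[6]=v[7], then T at u[7]=v[9], then G at u[8]=v[10]. The LCS DP gives dp[8][10] = 6, so this is optimal.

6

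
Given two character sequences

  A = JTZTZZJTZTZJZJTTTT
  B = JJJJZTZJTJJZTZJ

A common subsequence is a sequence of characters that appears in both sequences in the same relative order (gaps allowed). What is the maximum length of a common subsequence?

Taking J (A #1, B #4), Z (A #3, B #5), T (A #4, B #6), Z (A #6, B #7), J (A #7, B #8), T (A #8, B #9), Z (A #9, B #12), T (A #10, B #13), Z (A #13, B #14), J (A #14, B #15) gives a common subsequence of length 10. Since dp[18][15] = 10, nothing longer is possible.

10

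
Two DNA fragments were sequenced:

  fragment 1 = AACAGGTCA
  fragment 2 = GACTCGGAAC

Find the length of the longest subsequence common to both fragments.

One common subsequence of length 5: A (fragment 1 #1, fragment 2 #2), then C (fragment 1 #3, fragment 2 #5), then G (fragment 1 #5, fragment 2 #6), then G (fragment 1 #6, fragment 2 #7), then C (fragment 1 #8, fragment 2 #10). The LCS DP gives dp[9][10] = 5, so this is optimal.

5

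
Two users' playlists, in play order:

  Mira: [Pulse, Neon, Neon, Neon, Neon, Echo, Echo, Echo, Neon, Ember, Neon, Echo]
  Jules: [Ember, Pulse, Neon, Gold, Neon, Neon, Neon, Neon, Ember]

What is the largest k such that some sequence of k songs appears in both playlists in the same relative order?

7

Taking Pulse at Mira[1]=Jules[2], then Neon at Mira[2]=Jules[3], then Neon at Mira[3]=Jules[5], then Neon at Mira[4]=Jules[6], then Neon at Mira[5]=Jules[7], then Neon at Mira[9]=Jules[8], then Ember at Mira[10]=Jules[9] gives a common subsequence of length 7, and the DP table's final entry dp[12][9] is also 7, so no common subsequence is longer.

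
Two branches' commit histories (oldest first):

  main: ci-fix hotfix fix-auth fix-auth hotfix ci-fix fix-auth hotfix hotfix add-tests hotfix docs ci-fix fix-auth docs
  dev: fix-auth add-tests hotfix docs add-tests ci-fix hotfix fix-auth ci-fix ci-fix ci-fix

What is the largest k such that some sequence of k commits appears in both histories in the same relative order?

6

Taking fix-auth at main[7]=dev[1]; then add-tests at main[10]=dev[2]; then hotfix at main[11]=dev[3]; then docs at main[12]=dev[4]; then ci-fix at main[13]=dev[6]; then fix-auth at main[14]=dev[8] gives a common subsequence of length 6. Since dp[15][11] = 6, nothing longer is possible.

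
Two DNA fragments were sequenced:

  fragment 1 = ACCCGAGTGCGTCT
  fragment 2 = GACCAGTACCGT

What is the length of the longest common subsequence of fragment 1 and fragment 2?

9

Taking A (fragment 1 #1, fragment 2 #2); then C (fragment 1 #3, fragment 2 #3); then C (fragment 1 #4, fragment 2 #4); then A (fragment 1 #6, fragment 2 #5); then G (fragment 1 #7, fragment 2 #6); then T (fragment 1 #8, fragment 2 #7); then C (fragment 1 #10, fragment 2 #10); then G (fragment 1 #11, fragment 2 #11); then T (fragment 1 #14, fragment 2 #12) gives a common subsequence of length 9. dp[14][12] = 9 confirms this is the maximum.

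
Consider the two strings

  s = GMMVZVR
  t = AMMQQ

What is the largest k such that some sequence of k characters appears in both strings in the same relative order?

2

Pick M (s #2, t #2) → M (s #3, t #3); all 2 characters appear in both, in order, and the DP table's final entry dp[7][5] is also 2, so no common subsequence is longer.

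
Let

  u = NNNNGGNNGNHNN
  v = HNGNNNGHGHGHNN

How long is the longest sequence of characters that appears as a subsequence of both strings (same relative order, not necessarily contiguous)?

Pick N (u #1, v #2); then N (u #2, v #4); then N (u #3, v #5); then N (u #4, v #6); then G (u #5, v #7); then G (u #6, v #9); then G (u #9, v #11); then H (u #11, v #12); then N (u #12, v #13); then N (u #13, v #14); all 10 characters appear in both, in order. Since dp[13][14] = 10, nothing longer is possible.

10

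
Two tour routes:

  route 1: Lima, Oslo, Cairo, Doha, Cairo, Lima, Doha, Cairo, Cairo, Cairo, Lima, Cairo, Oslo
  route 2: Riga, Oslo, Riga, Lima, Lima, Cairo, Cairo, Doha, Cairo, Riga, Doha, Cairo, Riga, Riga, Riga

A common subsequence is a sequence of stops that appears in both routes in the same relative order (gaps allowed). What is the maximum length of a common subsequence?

6

One common subsequence of length 6: Lima [1,5], then Cairo [3,7], then Doha [4,8], then Cairo [5,9], then Doha [7,11], then Cairo [8,12]. Since dp[13][15] = 6, nothing longer is possible.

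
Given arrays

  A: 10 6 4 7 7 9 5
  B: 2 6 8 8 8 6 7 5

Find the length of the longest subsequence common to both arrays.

3

One common subsequence of length 3: 6 at A[2]=B[6], then 7 at A[5]=B[7], then 5 at A[7]=B[8], and the DP table's final entry dp[7][8] is also 3, so no common subsequence is longer.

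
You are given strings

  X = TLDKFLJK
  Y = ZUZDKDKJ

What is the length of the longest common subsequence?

3

Let dp[i][j] be the LCS length of the first i characters of X and the first j characters of Y. dp[i][j] = dp[i-1][j-1]+1 when the i-th and j-th characters match, else max(dp[i-1][j], dp[i][j-1]).
    ·  Z  U  Z  D  K  D  K  J
 ·  0  0  0  0  0  0  0  0  0
 T  0  0  0  0  0  0  0  0  0
 L  0  0  0  0  0  0  0  0  0
 D  0  0  0  0  1  1  1  1  1
 K  0  0  0  0  1  2  2  2  2
 F  0  0  0  0  1  2  2  2  2
 L  0  0  0  0  1  2  2  2  2
 J  0  0  0  0  1  2  2  2  3
 K  0  0  0  0  1  2  2  3  3
dp[8][8] = 3. One LCS (by backtracking along matches): DKJ.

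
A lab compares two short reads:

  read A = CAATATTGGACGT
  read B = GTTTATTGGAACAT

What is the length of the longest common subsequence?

One common subsequence of length 9: T (read A #4, read B #4); then A (read A #5, read B #5); then T (read A #6, read B #6); then T (read A #7, read B #7); then G (read A #8, read B #8); then G (read A #9, read B #9); then A (read A #10, read B #11); then C (read A #11, read B #12); then T (read A #13, read B #14). The LCS DP gives dp[13][14] = 9, so this is optimal.

9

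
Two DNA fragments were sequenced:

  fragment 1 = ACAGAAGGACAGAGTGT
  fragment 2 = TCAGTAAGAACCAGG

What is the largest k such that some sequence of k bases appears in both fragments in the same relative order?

Match C [2,2], A [3,3], G [4,4], A [5,6], A [6,7], G [7,8], A [9,10], C [10,12], A [13,13], G [14,14], G [16,15] — 11 bases in the same relative order in both. Since dp[17][15] = 11, nothing longer is possible.

11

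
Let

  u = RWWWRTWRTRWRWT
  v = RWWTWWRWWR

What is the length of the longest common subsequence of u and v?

Let dp[i][j] be the LCS length of the first i characters of u and the first j characters of v. dp[i][j] = dp[i-1][j-1]+1 when the i-th and j-th characters match, else max(dp[i-1][j], dp[i][j-1]).
    ·  R  W  W  T  W  W  R  W  W  R
 ·  0  0  0  0  0  0  0  0  0  0  0
 R  0  1  1  1  1  1  1  1  1  1  1
 W  0  1  2  2  2  2  2  2  2  2  2
 W  0  1  2  3  3  3  3  3  3  3  3
 W  0  1  2  3  3  4  4  4  4  4  4
 R  0  1  2  3  3  4  4  5  5  5  5
 T  0  1  2  3  4  4  4  5  5  5  5
 W  0  1  2  3  4  5  5  5  6  6  6
 R  0  1  2  3  4  5  5  6  6  6  7
 T  0  1  2  3  4  5  5  6  6  6  7
 R  0  1  2  3  4  5  5  6  6  6  7
 W  0  1  2  3  4  5  6  6  7  7  7
 R  0  1  2  3  4  5  6  7  7  7  8
 W  0  1  2  3  4  5  6  7  8  8  8
 T  0  1  2  3  4  5  6  7  8  8  8
dp[14][10] = 8. One LCS (by backtracking along matches): RWWWRWWR.

8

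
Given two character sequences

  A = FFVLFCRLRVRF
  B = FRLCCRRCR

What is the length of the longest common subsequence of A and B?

One common subsequence of length 6: F [1,1], then L [4,3], then C [6,5], then R [7,6], then R [9,7], then R [11,9]. The LCS DP gives dp[12][9] = 6, so this is optimal.

6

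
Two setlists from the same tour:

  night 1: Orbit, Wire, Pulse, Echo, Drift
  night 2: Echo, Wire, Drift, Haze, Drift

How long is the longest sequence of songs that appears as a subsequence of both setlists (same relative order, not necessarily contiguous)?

2

Taking Wire (night 1 #2, night 2 #2), Drift (night 1 #5, night 2 #5) gives a common subsequence of length 2, and the DP table's final entry dp[5][5] is also 2, so no common subsequence is longer.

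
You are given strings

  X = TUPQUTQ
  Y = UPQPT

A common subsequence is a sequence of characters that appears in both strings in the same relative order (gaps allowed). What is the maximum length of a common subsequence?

Match U at X[2]=Y[1], then P at X[3]=Y[2], then Q at X[4]=Y[3], then T at X[6]=Y[5] — 4 characters in the same relative order in both. The LCS DP gives dp[7][5] = 4, so this is optimal.

4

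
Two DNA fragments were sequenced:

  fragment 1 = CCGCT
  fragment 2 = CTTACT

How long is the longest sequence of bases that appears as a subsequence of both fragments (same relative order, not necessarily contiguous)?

Pick C [1,1]; then C [4,5]; then T [5,6]; all 3 bases appear in both, in order. Since dp[5][6] = 3, nothing longer is possible.

3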